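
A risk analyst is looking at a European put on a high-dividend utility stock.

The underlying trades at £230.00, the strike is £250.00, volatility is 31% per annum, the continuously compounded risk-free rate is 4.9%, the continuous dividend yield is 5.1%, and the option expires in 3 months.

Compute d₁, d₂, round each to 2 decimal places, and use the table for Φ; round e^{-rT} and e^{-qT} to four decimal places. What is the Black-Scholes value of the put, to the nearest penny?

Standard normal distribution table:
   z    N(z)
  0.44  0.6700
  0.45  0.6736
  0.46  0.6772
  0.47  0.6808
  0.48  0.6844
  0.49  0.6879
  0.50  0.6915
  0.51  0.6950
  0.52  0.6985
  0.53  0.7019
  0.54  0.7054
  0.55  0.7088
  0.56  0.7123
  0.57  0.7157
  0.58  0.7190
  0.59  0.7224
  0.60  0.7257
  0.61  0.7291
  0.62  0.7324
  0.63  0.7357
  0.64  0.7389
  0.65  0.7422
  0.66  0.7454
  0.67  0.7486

σ√T = 0.31 × 0.5000 = 0.1550
d₁ = [ln(230/250) + (0.049 − 0.051 + ½·0.31²)·0.25] / (σ√T) = (-0.0834 + 0.0115) / 0.1550 = -0.4637 ≈ -0.46
d₂ = -0.4637 − 0.1550 = -0.6187 ≈ -0.62
e^(−qT) = e^(−0.051·0.25) = 0.9873;  e^(−rT) = e^(−0.049·0.25) = 0.9878
N(−d₂) = N(0.62) = 0.7324;  N(−d₁) = N(0.46) = 0.6772
P = 250·0.9878·0.7324 − 230·0.9873·0.6772 = 180.8662 − 153.7779 = 27.0883

£27.09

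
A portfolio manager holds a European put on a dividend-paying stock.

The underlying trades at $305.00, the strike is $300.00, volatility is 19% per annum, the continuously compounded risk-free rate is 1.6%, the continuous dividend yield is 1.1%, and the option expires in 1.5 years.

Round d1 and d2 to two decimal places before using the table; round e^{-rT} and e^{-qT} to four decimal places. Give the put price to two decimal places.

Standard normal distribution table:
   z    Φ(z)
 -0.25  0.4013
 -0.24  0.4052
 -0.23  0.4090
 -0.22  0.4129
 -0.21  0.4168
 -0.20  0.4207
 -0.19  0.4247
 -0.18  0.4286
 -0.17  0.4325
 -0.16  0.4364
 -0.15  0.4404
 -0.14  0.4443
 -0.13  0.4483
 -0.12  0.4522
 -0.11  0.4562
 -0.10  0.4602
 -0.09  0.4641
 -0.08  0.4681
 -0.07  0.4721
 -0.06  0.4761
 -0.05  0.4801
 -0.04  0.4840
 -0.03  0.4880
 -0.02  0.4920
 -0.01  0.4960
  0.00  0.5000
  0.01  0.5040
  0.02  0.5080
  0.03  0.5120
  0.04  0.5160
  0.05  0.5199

$23.75

σ√T = 0.19·√1.5 = 0.2327
d₁ = [ln(305/300) + (0.016 − 0.011 + 0.19²/2)·1.5] / 0.2327 = [0.0165 + 0.0346] / 0.2327 = 0.2196 ⇒ 0.22
d₂ = d₁ − σ√T = 0.2196 − 0.2327 = -0.0131 ⇒ -0.01
exp(−qT) = exp(−0.011·1.5) = 0.9836;  exp(−rT) = exp(−0.016·1.5) = 0.9763
P = 300·0.9763·N(0.01) − 305·0.9836·N(-0.22) = 300·0.9763·0.5040 − 305·0.9836·0.4129 = 147.6166 − 123.8692 = 23.7474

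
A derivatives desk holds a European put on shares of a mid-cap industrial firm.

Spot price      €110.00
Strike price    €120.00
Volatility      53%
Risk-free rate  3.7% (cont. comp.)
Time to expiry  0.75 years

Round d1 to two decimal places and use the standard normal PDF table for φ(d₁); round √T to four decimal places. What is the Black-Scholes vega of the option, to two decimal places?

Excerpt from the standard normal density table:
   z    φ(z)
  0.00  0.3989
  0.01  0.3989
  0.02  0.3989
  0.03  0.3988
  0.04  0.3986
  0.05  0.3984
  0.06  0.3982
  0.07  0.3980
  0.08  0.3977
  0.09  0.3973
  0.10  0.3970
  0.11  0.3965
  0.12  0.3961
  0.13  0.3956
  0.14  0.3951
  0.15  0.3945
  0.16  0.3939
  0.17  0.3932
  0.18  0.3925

T = 0.75;  σ√T = 0.4590
d₁ = [ln(110/120) + (0.037 + 0.53²/2)·0.75] / 0.4590 = [-0.0870 + 0.1331] / 0.4590 = 0.1004 ⇒ 0.10
√T = √0.75 = 0.8660
φ(d₁) = φ(0.10) = 0.3970
vega = S·φ(d₁)·√T = 110·0.3970·0.8660 = 37.8182
(Call and put vega coincide under Black-Scholes.)

37.82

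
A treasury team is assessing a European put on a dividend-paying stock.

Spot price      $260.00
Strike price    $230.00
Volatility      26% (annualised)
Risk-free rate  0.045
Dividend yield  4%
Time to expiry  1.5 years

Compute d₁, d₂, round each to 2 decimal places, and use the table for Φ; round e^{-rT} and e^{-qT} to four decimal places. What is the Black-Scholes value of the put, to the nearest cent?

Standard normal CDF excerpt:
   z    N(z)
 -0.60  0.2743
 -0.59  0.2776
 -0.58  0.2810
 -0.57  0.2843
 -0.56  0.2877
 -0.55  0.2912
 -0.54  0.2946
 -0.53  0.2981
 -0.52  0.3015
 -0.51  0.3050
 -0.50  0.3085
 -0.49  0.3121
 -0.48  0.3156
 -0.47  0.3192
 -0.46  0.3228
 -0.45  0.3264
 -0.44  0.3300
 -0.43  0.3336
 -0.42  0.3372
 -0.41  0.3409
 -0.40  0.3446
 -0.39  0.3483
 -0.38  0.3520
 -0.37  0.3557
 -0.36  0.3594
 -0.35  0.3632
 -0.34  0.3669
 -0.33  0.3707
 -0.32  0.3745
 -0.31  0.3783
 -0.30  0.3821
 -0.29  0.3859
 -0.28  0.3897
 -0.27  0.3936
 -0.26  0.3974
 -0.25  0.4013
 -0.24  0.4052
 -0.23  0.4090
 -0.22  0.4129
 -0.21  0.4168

σ√T = 0.26 × 1.2247 = 0.3184
d₁ = [ln(260/230) + (0.045 − 0.04 + 0.26²/2)·1.5] / 0.3184 = [0.1226 + 0.0582] / 0.3184 = 0.5678 ⇒ 0.57
d₂ = d₁ − σ√T = 0.5678 − 0.3184 = 0.2494 ⇒ 0.25
exp(−qT) = exp(−0.04·1.5) = 0.9418;  exp(−rT) = exp(−0.045·1.5) = 0.9347
N(−d₂) = N(-0.25) = 0.4013;  N(−d₁) = N(-0.57) = 0.2843
P = 230·0.9347·0.4013 − 260·0.9418·0.2843 = 86.2719 − 69.6160 = 16.6559

$16.66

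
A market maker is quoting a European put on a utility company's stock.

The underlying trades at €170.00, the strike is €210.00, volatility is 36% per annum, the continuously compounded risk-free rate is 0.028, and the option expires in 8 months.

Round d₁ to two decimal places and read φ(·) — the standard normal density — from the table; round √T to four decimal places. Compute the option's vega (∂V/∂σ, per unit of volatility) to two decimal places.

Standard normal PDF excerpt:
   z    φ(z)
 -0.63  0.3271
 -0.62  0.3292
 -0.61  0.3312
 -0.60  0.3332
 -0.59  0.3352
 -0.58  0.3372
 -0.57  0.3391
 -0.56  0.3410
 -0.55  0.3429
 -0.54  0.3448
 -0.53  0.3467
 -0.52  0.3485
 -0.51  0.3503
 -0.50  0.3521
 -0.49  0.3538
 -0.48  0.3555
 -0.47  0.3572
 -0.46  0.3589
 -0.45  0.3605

48.62

σ√T = 0.36 × 0.8165 = 0.2939
d₁ = [ln(170/210) + (0.028 + 0.36²/2)·0.6667] / 0.2939 = [-0.2113 + 0.0619] / 0.2939 = -0.5084 which rounds to -0.51
√T = √0.6667 = 0.8165
φ(d₁) = φ(-0.51) = 0.3503
vega = S·φ(d₁)·√T = 170·0.3503·0.8165 = 48.6234
(Vega is the same for a European call and put with the same parameters.)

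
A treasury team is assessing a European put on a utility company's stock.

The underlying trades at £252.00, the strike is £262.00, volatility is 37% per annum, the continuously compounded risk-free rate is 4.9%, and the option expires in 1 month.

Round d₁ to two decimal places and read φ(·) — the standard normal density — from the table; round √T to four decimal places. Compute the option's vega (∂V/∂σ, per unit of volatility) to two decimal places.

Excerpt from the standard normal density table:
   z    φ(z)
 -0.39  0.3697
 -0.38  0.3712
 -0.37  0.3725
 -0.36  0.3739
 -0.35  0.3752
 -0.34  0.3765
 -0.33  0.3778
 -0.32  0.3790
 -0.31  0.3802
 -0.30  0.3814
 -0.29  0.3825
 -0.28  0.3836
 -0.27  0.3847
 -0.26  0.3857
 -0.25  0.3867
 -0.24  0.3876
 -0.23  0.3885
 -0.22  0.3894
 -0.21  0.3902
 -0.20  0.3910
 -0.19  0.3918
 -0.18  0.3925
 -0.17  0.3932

27.99

σ√T = 0.37·√0.08333 = 0.1068
ln(S/K) + (r + σ²/2)T = ln(252/262) + (0.049 + 0.37²/2)·0.08333 = -0.0389 + 0.0098 = -0.0291
d₁ = -0.0291 / 0.1068 = -0.2727 ⇒ -0.27
√T = √0.08333 = 0.2887
φ(d₁) = φ(-0.27) = 0.3847
vega = S·φ(d₁)·√T = 252·0.3847·0.2887 = 27.9878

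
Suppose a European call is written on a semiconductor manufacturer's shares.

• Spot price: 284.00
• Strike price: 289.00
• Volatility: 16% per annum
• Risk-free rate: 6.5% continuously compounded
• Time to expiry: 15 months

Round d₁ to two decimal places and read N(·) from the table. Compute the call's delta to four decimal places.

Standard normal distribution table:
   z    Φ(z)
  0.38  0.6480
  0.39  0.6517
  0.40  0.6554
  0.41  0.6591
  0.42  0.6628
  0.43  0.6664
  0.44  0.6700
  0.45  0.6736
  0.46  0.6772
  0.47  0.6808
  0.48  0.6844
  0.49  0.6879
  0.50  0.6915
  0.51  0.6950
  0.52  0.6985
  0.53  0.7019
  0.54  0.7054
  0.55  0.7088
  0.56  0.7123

0.6736

T = 1.25;  σ√T = 0.1789
ln(S/K) + (r + σ²/2)T = ln(284/289) + (0.065 + 0.16²/2)·1.25 = -0.0175 + 0.0973 = 0.0798
d₁ = 0.0798 / 0.1789 = 0.4461 ⇒ 0.45
N(d₁) = N(0.45) = 0.6736
Δ_call = N(d₁) = 0.6736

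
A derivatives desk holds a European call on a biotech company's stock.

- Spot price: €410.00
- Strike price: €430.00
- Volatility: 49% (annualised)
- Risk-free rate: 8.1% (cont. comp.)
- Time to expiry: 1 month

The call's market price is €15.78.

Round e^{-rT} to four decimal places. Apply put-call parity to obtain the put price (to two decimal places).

€32.90

e^(−rT) = e^(−0.081·0.08333) = 0.9933
Put-call parity: C − P = S − K·e^(−rT) = 410 − 430·0.9933 = 410 − 427.1190 = -17.1190
P = C − (C − P) = 15.78 − (-17.1190) = 32.8990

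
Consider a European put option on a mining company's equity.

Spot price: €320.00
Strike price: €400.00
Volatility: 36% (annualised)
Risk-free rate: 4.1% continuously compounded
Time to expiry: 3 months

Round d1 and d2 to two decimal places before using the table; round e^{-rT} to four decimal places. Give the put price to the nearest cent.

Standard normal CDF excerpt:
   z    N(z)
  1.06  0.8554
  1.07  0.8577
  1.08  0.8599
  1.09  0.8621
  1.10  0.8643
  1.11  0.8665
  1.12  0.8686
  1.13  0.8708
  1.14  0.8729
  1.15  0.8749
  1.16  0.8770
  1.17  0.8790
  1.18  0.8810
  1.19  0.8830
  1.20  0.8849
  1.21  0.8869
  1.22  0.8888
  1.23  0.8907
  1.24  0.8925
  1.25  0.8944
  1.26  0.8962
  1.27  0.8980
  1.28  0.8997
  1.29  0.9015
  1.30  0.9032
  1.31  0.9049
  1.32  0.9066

€79.66

T = 0.25;  σ√T = 0.1800
d₁ = [ln(320/400) + (0.041 + 0.36²/2)·0.25] / 0.1800 = [-0.2231 + 0.0265] / 0.1800 = -1.0927 which rounds to -1.09
d₂ = d₁ − σ√T = -1.0927 − 0.1800 = -1.2727 which rounds to -1.27
exp(−rT) = exp(−0.041·0.25) = 0.9898
N(−d₂) = N(1.27) = 0.8980;  N(−d₁) = N(1.09) = 0.8621
P = 400·0.9898·0.8980 − 320·0.8621 = 355.5362 − 275.8720 = 79.6642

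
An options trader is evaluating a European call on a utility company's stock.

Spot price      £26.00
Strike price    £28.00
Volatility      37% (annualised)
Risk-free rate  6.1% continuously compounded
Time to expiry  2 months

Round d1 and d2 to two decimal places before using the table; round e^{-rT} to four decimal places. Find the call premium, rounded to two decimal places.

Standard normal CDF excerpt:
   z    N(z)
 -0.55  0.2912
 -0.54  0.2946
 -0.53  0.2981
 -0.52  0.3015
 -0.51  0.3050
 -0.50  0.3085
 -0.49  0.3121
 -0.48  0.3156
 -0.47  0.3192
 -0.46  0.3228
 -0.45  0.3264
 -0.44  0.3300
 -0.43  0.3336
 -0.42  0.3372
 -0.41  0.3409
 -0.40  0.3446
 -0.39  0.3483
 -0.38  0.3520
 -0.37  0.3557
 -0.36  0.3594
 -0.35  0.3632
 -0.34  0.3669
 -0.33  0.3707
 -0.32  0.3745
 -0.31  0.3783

T = 0.1667;  σ√T = 0.1511
ln(S/K) + (r + σ²/2)T = ln(26/28) + (0.061 + 0.37²/2)·0.1667 = -0.0741 + 0.0216 = -0.0525
d₁ = -0.0525 / 0.1511 = -0.3478 which rounds to -0.35
d₂ = d₁ − σ√T = -0.3478 − 0.1511 = -0.4988 which rounds to -0.50
e^(−rT) = e^(−0.061·0.1667) = 0.9899
N(d₁) = N(-0.35) = 0.3632;  N(d₂) = N(-0.50) = 0.3085
C = 26·0.3632 − 28·0.9899·0.3085 = 9.4432 − 8.5508 = 0.8924

£0.89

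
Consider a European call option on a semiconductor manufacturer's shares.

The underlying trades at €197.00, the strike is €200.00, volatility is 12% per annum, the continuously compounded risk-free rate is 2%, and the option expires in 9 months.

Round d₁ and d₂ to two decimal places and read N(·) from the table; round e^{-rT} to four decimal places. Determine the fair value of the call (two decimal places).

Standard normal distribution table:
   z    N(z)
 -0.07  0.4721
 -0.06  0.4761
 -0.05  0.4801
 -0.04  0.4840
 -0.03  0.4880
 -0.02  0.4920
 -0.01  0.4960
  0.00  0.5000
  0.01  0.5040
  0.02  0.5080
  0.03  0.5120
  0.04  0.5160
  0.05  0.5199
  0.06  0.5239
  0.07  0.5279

σ√T = 0.12·√0.75 = 0.1039
d₁ = [ln(197/200) + (0.02 + 0.12²/2)·0.75] / 0.1039 = [-0.0151 + 0.0204] / 0.1039 = 0.0509 ≈ 0.05
d₂ = d₁ − σ√T = 0.0509 − 0.1039 = -0.0531 ≈ -0.05
e^(−rT) = e^(−0.02·0.75) = 0.9851
N(d₁) = N(0.05) = 0.5199;  N(d₂) = N(-0.05) = 0.4801
C = 197·0.5199 − 200·0.9851·0.4801 = 102.4203 − 94.5893 = 7.8310

€7.83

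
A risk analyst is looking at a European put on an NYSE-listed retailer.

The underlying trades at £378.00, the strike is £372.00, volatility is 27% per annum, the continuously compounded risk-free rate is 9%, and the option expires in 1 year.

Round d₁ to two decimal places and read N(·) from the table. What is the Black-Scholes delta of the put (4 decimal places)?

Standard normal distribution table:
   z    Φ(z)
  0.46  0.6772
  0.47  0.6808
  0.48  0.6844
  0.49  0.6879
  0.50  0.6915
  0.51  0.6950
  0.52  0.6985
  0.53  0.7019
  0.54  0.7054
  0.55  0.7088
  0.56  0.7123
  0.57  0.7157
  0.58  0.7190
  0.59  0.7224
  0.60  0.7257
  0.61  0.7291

σ√T = 0.27 × 1.0000 = 0.2700
d₁ = [ln(378/372) + (0.09 + 0.27²/2)·1] / 0.2700 = [0.0160 + 0.1265] / 0.2700 = 0.5276 ≈ 0.53
N(d₁) = N(0.53) = 0.7019
Δ_put = N(d₁) − 1 = 0.7019 − 1 = -0.2981

-0.2981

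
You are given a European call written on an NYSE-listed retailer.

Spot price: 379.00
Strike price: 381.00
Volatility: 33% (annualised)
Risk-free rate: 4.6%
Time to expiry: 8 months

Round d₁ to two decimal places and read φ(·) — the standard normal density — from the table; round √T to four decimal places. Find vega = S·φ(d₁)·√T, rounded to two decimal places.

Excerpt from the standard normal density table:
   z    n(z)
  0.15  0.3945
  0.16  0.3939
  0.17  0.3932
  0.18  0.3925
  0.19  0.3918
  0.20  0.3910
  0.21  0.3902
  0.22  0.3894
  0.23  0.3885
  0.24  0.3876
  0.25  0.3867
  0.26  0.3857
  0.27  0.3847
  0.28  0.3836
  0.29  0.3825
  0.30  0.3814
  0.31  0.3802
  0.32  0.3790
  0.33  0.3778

σ√T = 0.33 × 0.8165 = 0.2694
d₁ = [ln(379/381) + (0.046 + 0.33²/2)·0.6667] / 0.2694 = [-0.0053 + 0.0670] / 0.2694 = 0.2290 ⇒ 0.23
√T = √0.6667 = 0.8165
φ(d₁) = φ(0.23) = 0.3885
vega = S·φ(d₁)·√T = 379·0.3885·0.8165 = 120.2227

120.22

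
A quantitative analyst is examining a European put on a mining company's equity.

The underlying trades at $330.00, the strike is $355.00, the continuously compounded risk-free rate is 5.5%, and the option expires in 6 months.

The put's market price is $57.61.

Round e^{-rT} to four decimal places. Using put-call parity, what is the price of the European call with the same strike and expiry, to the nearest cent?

e^(−rT) = e^(−0.055·0.5) = 0.9729
Put-call parity: C − P = S − K·e^(−rT) = 330 − 355·0.9729 = 330 − 345.3795 = -15.3795
C = P + (C − P) = 57.61 + (-15.3795) = 42.2305

$42.23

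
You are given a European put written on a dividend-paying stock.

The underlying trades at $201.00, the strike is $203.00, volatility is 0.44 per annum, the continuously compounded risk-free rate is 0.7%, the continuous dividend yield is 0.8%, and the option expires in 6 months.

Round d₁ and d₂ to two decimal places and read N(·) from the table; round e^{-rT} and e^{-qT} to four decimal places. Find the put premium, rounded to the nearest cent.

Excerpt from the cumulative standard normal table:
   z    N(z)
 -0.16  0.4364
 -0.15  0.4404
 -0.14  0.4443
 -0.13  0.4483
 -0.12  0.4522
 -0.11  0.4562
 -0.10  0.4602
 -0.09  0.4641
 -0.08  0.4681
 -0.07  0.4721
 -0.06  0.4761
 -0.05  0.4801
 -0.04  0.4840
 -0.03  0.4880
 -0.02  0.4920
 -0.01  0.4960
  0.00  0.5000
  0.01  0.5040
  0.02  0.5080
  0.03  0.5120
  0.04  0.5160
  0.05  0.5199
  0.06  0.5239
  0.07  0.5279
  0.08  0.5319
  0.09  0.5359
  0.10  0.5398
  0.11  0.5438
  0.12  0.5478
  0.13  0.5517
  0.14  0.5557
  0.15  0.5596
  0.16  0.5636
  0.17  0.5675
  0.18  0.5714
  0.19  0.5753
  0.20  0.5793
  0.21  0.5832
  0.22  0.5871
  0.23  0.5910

σ√T = 0.44 × 0.7071 = 0.3111
d₁ = [ln(201/203) + (0.007 − 0.008 + 0.44²/2)·0.5] / 0.3111 = [-0.0099 + 0.0479] / 0.3111 = 0.1221 ≈ 0.12
d₂ = d₁ − σ√T = 0.1221 − 0.3111 = -0.1890 ≈ -0.19
exp(−qT) = exp(−0.008·0.5) = 0.9960;  exp(−rT) = exp(−0.007·0.5) = 0.9965
N(−d₂) = N(0.19) = 0.5753;  N(−d₁) = N(-0.12) = 0.4522
P = 203·0.9965·0.5753 − 201·0.9960·0.4522 = 116.3771 − 90.5286 = 25.8485

$25.85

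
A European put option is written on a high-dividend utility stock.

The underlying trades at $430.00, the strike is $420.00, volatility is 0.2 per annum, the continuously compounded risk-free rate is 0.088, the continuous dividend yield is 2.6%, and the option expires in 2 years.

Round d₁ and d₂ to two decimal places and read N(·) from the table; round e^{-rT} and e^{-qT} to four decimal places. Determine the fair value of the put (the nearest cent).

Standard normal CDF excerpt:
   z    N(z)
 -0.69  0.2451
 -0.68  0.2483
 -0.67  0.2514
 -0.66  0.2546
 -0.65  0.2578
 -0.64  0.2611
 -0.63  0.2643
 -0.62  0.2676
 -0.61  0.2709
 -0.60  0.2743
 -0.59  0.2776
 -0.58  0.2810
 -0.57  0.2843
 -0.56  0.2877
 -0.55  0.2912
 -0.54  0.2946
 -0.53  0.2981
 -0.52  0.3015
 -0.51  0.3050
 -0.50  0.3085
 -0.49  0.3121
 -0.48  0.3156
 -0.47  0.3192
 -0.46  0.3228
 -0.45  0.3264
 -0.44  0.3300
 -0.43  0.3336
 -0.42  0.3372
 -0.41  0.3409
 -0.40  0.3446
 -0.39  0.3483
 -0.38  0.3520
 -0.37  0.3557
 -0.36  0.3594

$20.05

σ√T = 0.2·√2 = 0.2828
d₁ = [ln(430/420) + (0.088 − 0.026 + ½·0.2²)·2] / (σ√T) = (0.0235 + 0.1640) / 0.2828 = 0.6630 ≈ 0.66
d₂ = 0.6630 − 0.2828 = 0.3802 ≈ 0.38
e^(−qT) = e^(−0.026·2) = 0.9493;  e^(−rT) = e^(−0.088·2) = 0.8386
N(−d₂) = N(-0.38) = 0.3520;  N(−d₁) = N(-0.66) = 0.2546
P = 420·0.8386·0.3520 − 430·0.9493·0.2546 = 123.9786 − 103.9275 = 20.0512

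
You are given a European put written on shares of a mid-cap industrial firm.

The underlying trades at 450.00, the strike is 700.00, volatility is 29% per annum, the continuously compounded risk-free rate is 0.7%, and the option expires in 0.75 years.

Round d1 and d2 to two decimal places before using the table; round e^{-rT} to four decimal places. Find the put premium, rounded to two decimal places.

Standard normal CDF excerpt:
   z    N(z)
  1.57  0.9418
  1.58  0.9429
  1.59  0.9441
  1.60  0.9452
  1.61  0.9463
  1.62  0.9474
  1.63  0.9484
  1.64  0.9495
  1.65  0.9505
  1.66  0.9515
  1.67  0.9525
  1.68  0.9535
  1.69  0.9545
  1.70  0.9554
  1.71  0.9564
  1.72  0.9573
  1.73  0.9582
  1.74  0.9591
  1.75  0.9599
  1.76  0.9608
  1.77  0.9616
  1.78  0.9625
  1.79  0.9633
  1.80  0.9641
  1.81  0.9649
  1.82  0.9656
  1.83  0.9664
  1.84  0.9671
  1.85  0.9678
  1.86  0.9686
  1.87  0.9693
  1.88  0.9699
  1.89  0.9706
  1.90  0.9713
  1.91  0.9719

σ√T = 0.29 × 0.8660 = 0.2511
d₁ = [ln(450/700) + (0.007 + 0.29²/2)·0.75] / 0.2511 = [-0.4418 + 0.0368] / 0.2511 = -1.6128 → -1.61
d₂ = d₁ − σ√T = -1.6128 − 0.2511 = -1.8639 → -1.86
e^(−rT) = e^(−0.007·0.75) = 0.9948
N(−d₂) = N(1.86) = 0.9686;  N(−d₁) = N(1.61) = 0.9463
P = 700·0.9948·0.9686 − 450·0.9463 = 674.4943 − 425.8350 = 248.6593

248.66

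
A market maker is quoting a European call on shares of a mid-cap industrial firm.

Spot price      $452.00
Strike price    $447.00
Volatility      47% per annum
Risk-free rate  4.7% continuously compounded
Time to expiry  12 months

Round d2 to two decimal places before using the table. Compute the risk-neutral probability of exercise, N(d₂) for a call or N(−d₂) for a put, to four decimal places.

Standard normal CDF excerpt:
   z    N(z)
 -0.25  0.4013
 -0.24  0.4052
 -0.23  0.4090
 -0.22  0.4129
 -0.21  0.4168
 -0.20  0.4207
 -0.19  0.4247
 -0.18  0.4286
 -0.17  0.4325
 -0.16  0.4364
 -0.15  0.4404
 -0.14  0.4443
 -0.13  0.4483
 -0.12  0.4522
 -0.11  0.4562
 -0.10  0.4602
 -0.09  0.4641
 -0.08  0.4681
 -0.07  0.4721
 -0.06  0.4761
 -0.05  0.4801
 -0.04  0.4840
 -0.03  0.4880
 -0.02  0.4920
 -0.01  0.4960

0.4562

T = 1;  σ√T = 0.4700
d₁ = [ln(452/447) + (0.047 + 0.47²/2)·1] / 0.4700 = [0.0111 + 0.1574] / 0.4700 = 0.3587 ≈ 0.36
d₂ = d₁ − σ√T = 0.3587 − 0.4700 = -0.1113 ≈ -0.11
Risk-neutral Pr[S_T > K] = N(d₂) = N(-0.11) = 0.4562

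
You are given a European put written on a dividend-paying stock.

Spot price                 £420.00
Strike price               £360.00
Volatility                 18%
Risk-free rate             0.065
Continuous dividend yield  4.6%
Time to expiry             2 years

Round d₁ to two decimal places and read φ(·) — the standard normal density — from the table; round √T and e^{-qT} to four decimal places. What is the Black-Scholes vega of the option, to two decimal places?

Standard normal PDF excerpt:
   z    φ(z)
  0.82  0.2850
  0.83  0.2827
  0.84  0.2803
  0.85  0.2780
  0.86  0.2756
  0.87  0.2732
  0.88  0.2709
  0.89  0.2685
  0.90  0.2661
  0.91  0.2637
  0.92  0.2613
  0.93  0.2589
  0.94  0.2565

146.76

σ√T = 0.18 × 1.4142 = 0.2546
d₁ = [ln(420/360) + (0.065 − 0.046 + 0.18²/2)·2] / 0.2546 = [0.1542 + 0.0704] / 0.2546 = 0.8821 which rounds to 0.88
√T = √2 = 1.4142
φ(d₁) = φ(0.88) = 0.2709
e^(−qT) = e^(−0.046·2) = 0.9121
vega = S·e^(−qT)·φ(d₁)·√T = 420·0.9121·0.2709·1.4142 = 146.7613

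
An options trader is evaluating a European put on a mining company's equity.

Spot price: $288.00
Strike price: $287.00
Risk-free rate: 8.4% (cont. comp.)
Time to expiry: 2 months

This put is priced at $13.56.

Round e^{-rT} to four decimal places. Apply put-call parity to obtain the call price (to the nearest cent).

$18.55

e^(−rT) = e^(−0.084·0.1667) = 0.9861
Put-call parity: C − P = S − K·e^(−rT) = 288 − 287·0.9861 = 288 − 283.0107 = 4.9893
C = P + (C − P) = 13.56 + (4.9893) = 18.5493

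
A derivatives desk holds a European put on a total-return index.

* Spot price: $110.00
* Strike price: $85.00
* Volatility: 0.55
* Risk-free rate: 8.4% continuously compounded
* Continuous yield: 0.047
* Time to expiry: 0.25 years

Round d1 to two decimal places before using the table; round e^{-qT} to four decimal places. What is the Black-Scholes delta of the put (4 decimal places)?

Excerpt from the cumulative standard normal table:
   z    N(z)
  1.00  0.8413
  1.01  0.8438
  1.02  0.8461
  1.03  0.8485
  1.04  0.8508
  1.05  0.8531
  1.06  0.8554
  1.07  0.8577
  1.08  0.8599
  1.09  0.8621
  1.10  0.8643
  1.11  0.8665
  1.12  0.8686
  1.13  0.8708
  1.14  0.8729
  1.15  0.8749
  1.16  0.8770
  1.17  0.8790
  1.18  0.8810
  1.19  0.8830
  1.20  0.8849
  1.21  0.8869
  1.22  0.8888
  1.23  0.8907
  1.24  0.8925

-0.1319

T = 0.25;  σ√T = 0.2750
d₁ = [ln(110/85) + (0.084 − 0.047 + 0.55²/2)·0.25] / 0.2750 = [0.2578 + 0.0471] / 0.2750 = 1.1087 → 1.11
N(d₁) = N(1.11) = 0.8665
Δ_put = e^(−qT)·(N(d₁) − 1) = 0.9883·(0.8665 − 1) = -0.1319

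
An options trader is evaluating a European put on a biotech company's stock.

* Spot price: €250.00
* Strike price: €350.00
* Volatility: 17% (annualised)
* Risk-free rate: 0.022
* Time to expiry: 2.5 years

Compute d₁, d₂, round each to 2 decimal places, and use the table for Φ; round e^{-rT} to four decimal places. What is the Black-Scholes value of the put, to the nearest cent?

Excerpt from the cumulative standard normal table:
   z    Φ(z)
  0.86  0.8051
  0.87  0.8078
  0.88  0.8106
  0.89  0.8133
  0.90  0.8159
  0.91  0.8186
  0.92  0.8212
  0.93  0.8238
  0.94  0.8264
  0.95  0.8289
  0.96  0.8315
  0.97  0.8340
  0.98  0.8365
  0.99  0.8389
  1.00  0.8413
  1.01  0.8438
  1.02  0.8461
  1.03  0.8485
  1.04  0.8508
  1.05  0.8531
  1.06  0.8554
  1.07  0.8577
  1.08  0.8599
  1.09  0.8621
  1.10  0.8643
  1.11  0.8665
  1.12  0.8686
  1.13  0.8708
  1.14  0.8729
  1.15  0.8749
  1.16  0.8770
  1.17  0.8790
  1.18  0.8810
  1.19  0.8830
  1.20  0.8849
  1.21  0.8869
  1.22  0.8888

€87.20

σ√T = 0.17·√2.5 = 0.2688
d₁ = [ln(250/350) + (0.022 + 0.17²/2)·2.5] / 0.2688 = [-0.3365 + 0.0911] / 0.2688 = -0.9128 which rounds to -0.91
d₂ = d₁ − σ√T = -0.9128 − 0.2688 = -1.1816 which rounds to -1.18
e^(−rT) = e^(−0.022·2.5) = 0.9465
N(−d₂) = N(1.18) = 0.8810;  N(−d₁) = N(0.91) = 0.8186
P = 350·0.9465·0.8810 − 250·0.8186 = 291.8533 − 204.6500 = 87.2033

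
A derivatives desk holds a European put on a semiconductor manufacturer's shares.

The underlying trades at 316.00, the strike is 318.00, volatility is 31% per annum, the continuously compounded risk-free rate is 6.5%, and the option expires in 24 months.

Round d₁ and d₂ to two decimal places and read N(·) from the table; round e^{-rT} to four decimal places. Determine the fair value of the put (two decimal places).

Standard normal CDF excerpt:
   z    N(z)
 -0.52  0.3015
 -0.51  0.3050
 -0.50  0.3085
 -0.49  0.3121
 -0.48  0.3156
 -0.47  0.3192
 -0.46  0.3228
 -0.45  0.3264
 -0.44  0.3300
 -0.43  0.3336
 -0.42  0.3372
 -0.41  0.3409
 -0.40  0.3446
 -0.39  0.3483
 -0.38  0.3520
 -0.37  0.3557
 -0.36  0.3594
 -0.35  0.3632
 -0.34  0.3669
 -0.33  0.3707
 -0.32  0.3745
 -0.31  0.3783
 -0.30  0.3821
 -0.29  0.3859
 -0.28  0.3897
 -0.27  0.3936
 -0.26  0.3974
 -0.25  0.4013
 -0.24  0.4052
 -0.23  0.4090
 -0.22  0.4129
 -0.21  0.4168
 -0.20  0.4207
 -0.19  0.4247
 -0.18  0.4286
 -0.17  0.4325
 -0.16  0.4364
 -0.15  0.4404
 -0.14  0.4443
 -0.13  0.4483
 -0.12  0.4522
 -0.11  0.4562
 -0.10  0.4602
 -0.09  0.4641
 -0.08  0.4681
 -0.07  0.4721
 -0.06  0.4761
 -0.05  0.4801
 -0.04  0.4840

σ√T = 0.31·√2 = 0.4384
d₁ = [ln(316/318) + (0.065 + ½·0.31²)·2] / (σ√T) = (-0.0063 + 0.2261) / 0.4384 = 0.5013 which rounds to 0.50
d₂ = 0.5013 − 0.4384 = 0.0629 which rounds to 0.06
e^(−rT) = e^(−0.065·2) = 0.8781
P = 318·0.8781·N(-0.06) − 316·N(-0.50) = 318·0.8781·0.4761 − 316·0.3085 = 132.9442 − 97.4860 = 35.4582

35.46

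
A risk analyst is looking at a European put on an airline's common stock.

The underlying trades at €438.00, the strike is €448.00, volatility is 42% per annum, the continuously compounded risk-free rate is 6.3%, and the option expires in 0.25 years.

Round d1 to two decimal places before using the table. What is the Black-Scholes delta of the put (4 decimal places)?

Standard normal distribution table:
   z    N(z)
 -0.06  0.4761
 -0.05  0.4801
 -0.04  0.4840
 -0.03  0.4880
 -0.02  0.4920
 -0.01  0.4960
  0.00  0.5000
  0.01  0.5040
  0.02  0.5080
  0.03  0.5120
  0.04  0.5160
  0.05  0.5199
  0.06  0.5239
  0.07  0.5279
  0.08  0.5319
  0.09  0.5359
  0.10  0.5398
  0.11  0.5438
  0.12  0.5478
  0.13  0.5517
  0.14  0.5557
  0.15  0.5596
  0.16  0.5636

σ√T = 0.42 × 0.5000 = 0.2100
d₁ = [ln(438/448) + (0.063 + 0.42²/2)·0.25] / 0.2100 = [-0.0226 + 0.0378] / 0.2100 = 0.0725 which rounds to 0.07
N(d₁) = N(0.07) = 0.5279
Δ_put = N(d₁) − 1 = 0.5279 − 1 = -0.4721

-0.4721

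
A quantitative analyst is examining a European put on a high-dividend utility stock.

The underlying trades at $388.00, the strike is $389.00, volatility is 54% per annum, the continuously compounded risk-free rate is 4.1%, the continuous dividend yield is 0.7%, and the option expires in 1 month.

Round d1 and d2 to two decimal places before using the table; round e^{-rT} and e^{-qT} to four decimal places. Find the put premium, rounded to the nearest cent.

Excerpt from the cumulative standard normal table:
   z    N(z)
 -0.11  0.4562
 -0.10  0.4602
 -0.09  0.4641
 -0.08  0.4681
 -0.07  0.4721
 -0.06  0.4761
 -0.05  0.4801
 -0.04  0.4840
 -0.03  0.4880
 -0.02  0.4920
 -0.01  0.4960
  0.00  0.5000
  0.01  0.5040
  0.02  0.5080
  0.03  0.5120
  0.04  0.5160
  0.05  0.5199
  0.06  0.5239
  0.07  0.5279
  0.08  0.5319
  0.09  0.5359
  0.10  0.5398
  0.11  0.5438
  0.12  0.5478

σ√T = 0.54 × 0.2887 = 0.1559
d₁ = [ln(388/389) + (0.041 − 0.007 + 0.54²/2)·0.08333] / 0.1559 = [-0.0026 + 0.0150] / 0.1559 = 0.0796 which rounds to 0.08
d₂ = d₁ − σ√T = 0.0796 − 0.1559 = -0.0763 which rounds to -0.08
e^(−qT) = e^(−0.007·0.08333) = 0.9994;  e^(−rT) = e^(−0.041·0.08333) = 0.9966
N(−d₂) = N(0.08) = 0.5319;  N(−d₁) = N(-0.08) = 0.4681
P = 389·0.9966·0.5319 − 388·0.9994·0.4681 = 206.2056 − 181.5138 = 24.6918

$24.69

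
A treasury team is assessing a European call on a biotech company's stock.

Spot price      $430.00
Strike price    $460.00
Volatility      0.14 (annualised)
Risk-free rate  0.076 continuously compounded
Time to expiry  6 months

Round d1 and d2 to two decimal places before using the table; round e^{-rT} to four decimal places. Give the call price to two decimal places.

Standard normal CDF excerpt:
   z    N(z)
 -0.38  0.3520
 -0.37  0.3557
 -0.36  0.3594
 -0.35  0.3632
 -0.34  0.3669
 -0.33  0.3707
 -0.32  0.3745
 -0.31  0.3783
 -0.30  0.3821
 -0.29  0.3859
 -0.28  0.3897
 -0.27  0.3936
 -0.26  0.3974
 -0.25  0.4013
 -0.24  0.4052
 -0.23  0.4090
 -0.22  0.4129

$11.72

σ√T = 0.14·√0.5 = 0.0990
d₁ = [ln(430/460) + (0.076 + ½·0.14²)·0.5] / (σ√T) = (-0.0674 + 0.0429) / 0.0990 = -0.2479 ⇒ -0.25
d₂ = -0.2479 − 0.0990 = -0.3469 ⇒ -0.35
exp(−rT) = exp(−0.076·0.5) = 0.9627
N(d₁) = N(-0.25) = 0.4013;  N(d₂) = N(-0.35) = 0.3632
C = 430·0.4013 − 460·0.9627·0.3632 = 172.5590 − 160.8402 = 11.7188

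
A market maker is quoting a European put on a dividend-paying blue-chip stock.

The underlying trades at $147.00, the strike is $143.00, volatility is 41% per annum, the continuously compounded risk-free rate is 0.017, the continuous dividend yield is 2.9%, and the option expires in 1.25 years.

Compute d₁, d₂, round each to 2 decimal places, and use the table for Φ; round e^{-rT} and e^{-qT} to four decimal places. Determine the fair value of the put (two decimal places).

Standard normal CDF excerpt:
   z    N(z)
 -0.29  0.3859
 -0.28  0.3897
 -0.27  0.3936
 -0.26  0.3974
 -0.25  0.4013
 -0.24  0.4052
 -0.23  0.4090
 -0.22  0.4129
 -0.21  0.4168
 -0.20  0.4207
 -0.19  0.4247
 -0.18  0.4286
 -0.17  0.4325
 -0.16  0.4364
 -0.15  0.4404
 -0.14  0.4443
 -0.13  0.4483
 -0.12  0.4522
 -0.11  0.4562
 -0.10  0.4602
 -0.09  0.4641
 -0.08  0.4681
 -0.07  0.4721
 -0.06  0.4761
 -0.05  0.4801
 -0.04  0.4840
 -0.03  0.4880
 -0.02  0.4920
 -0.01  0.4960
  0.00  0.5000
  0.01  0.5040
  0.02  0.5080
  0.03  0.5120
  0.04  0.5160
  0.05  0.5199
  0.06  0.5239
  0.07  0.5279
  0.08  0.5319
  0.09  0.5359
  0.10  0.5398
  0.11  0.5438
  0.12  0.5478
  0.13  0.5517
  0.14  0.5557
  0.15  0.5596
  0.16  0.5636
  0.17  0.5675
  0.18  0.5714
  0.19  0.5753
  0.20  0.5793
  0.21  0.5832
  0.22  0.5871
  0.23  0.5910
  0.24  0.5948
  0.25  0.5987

$24.76

σ√T = 0.41 × 1.1180 = 0.4584
d₁ = [ln(147/143) + (0.017 − 0.029 + ½·0.41²)·1.25] / (σ√T) = (0.0276 + 0.0901) / 0.4584 = 0.2567 which rounds to 0.26
d₂ = 0.2567 − 0.4584 = -0.2017 which rounds to -0.20
exp(−qT) = exp(−0.029·1.25) = 0.9644;  exp(−rT) = exp(−0.017·1.25) = 0.9790
P = 143·0.9790·N(0.20) − 147·0.9644·N(-0.26) = 143·0.9790·0.5793 − 147·0.9644·0.3974 = 81.1003 − 56.3381 = 24.7621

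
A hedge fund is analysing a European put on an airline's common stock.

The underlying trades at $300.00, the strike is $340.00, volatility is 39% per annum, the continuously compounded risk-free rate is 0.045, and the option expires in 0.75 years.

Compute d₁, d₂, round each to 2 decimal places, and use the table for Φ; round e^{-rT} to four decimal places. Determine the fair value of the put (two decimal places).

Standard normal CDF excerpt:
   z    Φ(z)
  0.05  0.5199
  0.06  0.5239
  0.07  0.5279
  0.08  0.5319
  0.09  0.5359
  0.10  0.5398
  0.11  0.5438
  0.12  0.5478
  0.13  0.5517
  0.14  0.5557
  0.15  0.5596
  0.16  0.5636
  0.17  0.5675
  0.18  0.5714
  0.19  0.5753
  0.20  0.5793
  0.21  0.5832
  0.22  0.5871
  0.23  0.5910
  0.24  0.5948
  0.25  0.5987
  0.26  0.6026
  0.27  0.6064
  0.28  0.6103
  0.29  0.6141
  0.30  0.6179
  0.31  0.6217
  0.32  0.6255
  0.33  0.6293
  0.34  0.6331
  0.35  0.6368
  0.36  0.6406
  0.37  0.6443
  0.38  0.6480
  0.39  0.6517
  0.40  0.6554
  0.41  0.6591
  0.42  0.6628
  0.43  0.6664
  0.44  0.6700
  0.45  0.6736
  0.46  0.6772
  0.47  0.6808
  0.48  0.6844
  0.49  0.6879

T = 0.75;  σ√T = 0.3377
d₁ = [ln(300/340) + (0.045 + 0.39²/2)·0.75] / 0.3377 = [-0.1252 + 0.0908] / 0.3377 = -0.1018 ⇒ -0.10
d₂ = d₁ − σ√T = -0.1018 − 0.3377 = -0.4395 ⇒ -0.44
e^(−rT) = e^(−0.045·0.75) = 0.9668
P = 340·0.9668·N(0.44) − 300·N(0.10) = 340·0.9668·0.6700 − 300·0.5398 = 220.2370 − 161.9400 = 58.2970

$58.30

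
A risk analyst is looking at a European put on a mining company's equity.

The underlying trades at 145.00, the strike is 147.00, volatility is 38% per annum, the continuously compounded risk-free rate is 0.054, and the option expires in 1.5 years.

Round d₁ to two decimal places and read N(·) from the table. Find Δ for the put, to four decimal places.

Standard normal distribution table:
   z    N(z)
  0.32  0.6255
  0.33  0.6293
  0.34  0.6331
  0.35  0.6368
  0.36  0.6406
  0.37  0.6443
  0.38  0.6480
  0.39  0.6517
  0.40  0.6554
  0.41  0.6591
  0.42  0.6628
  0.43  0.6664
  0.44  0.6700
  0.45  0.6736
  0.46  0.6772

-0.3520

σ√T = 0.38·√1.5 = 0.4654
d₁ = [ln(145/147) + (0.054 + 0.38²/2)·1.5] / 0.4654 = [-0.0137 + 0.1893] / 0.4654 = 0.3773 → 0.38
N(d₁) = N(0.38) = 0.6480
Δ_put = N(d₁) − 1 = 0.6480 − 1 = -0.3520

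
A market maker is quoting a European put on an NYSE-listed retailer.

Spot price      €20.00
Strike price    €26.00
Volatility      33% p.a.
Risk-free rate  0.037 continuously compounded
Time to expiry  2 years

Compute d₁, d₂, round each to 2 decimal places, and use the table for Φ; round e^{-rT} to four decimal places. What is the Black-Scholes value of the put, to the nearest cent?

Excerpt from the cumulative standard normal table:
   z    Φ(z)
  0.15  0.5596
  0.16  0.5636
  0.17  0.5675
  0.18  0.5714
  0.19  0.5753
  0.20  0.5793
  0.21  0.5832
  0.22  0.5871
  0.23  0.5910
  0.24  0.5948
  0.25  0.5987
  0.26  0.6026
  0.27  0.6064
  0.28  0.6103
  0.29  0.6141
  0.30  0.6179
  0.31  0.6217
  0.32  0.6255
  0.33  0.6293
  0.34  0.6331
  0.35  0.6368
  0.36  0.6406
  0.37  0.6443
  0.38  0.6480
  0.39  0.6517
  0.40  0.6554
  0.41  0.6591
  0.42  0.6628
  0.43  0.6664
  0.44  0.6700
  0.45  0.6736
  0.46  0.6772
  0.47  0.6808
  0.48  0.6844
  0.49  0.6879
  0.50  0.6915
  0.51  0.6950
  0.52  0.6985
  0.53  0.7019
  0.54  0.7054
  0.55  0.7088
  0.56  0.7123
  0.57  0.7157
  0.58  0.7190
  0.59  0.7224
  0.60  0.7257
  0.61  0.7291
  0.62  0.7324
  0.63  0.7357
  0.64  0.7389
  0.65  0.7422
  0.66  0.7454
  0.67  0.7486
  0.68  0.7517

T = 2;  σ√T = 0.4667
ln(S/K) + (r + σ²/2)T = ln(20/26) + (0.037 + 0.33²/2)·2 = -0.2624 + 0.1829 = -0.0795
d₁ = -0.0795 / 0.4667 = -0.1703 which rounds to -0.17
d₂ = d₁ − σ√T = -0.1703 − 0.4667 = -0.6370 which rounds to -0.64
exp(−rT) = exp(−0.037·2) = 0.9287
P = 26·0.9287·N(0.64) − 20·N(0.17) = 26·0.9287·0.7389 − 20·0.5675 = 17.8416 − 11.3500 = 6.4916

€6.49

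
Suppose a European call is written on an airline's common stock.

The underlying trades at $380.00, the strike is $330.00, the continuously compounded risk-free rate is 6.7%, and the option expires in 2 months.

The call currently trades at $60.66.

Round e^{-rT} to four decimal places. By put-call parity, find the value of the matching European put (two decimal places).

$7.00

e^(−rT) = e^(−0.067·0.1667) = 0.9889
Put-call parity: C − P = S − K·e^(−rT) = 380 − 330·0.9889 = 380 − 326.3370 = 53.6630
P = C − (C − P) = 60.66 − (53.6630) = 6.9970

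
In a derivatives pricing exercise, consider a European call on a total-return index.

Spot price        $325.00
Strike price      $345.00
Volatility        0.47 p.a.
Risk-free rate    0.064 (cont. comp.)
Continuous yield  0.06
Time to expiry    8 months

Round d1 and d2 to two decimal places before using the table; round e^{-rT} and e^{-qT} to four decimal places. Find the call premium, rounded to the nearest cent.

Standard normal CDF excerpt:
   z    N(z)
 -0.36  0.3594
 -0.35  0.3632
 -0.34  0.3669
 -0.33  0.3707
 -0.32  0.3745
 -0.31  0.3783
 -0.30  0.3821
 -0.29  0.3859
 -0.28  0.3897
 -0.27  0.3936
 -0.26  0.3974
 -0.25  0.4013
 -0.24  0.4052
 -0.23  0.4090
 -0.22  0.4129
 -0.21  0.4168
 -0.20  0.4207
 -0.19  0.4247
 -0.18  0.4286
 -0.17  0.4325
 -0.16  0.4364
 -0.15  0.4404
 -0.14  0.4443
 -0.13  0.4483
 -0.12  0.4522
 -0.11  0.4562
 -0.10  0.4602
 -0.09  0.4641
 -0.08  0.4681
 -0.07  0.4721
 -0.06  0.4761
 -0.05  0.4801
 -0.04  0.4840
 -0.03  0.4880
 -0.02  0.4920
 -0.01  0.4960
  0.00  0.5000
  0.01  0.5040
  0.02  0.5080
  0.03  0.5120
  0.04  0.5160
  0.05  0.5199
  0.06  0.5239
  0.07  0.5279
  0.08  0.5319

T = 0.6667;  σ√T = 0.3838
ln(S/K) + (r − q + σ²/2)T = ln(325/345) + (0.064 − 0.06 + 0.47²/2)·0.6667 = -0.0597 + 0.0763 = 0.0166
d₁ = 0.0166 / 0.3838 = 0.0432 → 0.04
d₂ = d₁ − σ√T = 0.0432 − 0.3838 = -0.3405 → -0.34
exp(−qT) = exp(−0.06·0.6667) = 0.9608;  exp(−rT) = exp(−0.064·0.6667) = 0.9582
C = 325·0.9608·N(0.04) − 345·0.9582·N(-0.34) = 325·0.9608·0.5160 − 345·0.9582·0.3669 = 161.1262 − 121.2894 = 39.8367

$39.84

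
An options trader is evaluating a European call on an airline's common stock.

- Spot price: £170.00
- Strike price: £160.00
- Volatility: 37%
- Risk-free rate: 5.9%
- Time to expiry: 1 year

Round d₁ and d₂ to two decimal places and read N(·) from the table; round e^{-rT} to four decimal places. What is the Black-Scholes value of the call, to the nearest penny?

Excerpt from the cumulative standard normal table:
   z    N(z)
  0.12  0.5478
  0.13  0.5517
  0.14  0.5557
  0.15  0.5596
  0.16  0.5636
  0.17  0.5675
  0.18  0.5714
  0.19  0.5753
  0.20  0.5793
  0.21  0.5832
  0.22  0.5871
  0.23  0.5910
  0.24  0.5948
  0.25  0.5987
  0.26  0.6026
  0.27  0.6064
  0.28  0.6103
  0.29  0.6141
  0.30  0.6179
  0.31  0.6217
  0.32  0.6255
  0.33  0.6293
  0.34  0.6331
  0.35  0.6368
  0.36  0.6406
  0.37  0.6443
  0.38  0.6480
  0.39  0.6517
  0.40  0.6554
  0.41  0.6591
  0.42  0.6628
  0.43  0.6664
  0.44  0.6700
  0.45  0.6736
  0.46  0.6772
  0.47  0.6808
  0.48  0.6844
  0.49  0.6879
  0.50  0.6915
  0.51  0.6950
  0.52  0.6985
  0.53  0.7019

T = 1;  σ√T = 0.3700
d₁ = [ln(170/160) + (0.059 + 0.37²/2)·1] / 0.3700 = [0.0606 + 0.1275] / 0.3700 = 0.5083 → 0.51
d₂ = d₁ − σ√T = 0.5083 − 0.3700 = 0.1383 → 0.14
e^(−rT) = e^(−0.059·1) = 0.9427
C = 170·N(0.51) − 160·0.9427·N(0.14) = 170·0.6950 − 160·0.9427·0.5557 = 118.1500 − 83.8173 = 34.3327

£34.33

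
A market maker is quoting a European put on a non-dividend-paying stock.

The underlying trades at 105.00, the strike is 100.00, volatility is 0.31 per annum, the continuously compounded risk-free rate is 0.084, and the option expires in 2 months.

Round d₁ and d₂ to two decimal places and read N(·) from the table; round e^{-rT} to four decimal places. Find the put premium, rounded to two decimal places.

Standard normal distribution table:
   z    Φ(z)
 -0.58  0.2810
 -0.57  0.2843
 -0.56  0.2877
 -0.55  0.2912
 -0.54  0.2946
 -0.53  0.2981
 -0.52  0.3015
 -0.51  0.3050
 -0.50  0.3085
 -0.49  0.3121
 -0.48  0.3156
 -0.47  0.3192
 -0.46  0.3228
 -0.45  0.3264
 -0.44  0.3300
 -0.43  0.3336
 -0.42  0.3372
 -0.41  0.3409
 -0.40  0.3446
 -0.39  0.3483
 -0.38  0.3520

2.69

T = 0.1667;  σ√T = 0.1266
d₁ = [ln(105/100) + (0.084 + ½·0.31²)·0.1667] / (σ√T) = (0.0488 + 0.0220) / 0.1266 = 0.5594 ⇒ 0.56
d₂ = 0.5594 − 0.1266 = 0.4329 ⇒ 0.43
exp(−rT) = exp(−0.084·0.1667) = 0.9861
N(−d₂) = N(-0.43) = 0.3336;  N(−d₁) = N(-0.56) = 0.2877
P = 100·0.9861·0.3336 − 105·0.2877 = 32.8963 − 30.2085 = 2.6878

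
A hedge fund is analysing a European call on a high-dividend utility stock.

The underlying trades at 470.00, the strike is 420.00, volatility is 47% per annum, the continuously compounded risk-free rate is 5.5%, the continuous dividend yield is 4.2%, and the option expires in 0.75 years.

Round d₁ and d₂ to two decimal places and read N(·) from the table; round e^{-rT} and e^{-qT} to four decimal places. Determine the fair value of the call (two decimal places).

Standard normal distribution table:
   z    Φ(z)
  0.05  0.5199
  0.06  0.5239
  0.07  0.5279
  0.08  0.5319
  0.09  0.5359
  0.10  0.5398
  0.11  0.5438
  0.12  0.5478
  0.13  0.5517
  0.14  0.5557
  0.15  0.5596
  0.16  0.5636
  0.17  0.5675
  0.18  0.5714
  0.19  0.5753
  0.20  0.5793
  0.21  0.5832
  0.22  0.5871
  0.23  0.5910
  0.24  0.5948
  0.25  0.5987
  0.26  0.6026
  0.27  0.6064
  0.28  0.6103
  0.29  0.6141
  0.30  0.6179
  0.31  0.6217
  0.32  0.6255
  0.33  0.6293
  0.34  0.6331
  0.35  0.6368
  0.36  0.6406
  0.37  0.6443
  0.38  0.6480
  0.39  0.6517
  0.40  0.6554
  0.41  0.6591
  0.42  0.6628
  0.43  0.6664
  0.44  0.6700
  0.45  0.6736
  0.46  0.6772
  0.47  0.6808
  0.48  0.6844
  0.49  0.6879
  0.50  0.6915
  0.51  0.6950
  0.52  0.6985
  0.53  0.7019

σ√T = 0.47 × 0.8660 = 0.4070
d₁ = [ln(470/420) + (0.055 − 0.042 + 0.47²/2)·0.75] / 0.4070 = [0.1125 + 0.0926] / 0.4070 = 0.5038 ⇒ 0.50
d₂ = d₁ − σ√T = 0.5038 − 0.4070 = 0.0968 ⇒ 0.10
e^(−qT) = e^(−0.042·0.75) = 0.9690;  e^(−rT) = e^(−0.055·0.75) = 0.9596
N(d₁) = N(0.50) = 0.6915;  N(d₂) = N(0.10) = 0.5398
C = 470·0.9690·0.6915 − 420·0.9596·0.5398 = 314.9298 − 217.5567 = 97.3732

97.37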